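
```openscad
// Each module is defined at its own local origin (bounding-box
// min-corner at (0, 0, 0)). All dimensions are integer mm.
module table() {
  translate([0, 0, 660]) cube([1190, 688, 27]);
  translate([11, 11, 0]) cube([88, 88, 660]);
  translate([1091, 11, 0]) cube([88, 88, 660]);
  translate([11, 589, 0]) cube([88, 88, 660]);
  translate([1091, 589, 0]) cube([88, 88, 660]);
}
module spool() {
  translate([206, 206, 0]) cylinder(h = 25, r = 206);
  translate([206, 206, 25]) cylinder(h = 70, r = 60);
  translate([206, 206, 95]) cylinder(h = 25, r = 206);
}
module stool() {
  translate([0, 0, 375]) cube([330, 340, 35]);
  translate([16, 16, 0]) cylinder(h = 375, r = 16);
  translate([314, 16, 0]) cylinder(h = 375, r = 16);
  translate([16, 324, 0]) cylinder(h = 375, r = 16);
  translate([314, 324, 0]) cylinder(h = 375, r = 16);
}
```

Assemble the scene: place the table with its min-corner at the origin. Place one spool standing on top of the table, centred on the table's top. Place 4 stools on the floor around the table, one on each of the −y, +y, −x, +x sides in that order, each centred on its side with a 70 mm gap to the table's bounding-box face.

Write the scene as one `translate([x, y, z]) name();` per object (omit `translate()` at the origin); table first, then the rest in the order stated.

table();
translate([389, 138, 687]) spool();
translate([430, -410, 0]) stool();
translate([430, 758, 0]) stool();
translate([-400, 174, 0]) stool();
translate([1260, 174, 0]) stool();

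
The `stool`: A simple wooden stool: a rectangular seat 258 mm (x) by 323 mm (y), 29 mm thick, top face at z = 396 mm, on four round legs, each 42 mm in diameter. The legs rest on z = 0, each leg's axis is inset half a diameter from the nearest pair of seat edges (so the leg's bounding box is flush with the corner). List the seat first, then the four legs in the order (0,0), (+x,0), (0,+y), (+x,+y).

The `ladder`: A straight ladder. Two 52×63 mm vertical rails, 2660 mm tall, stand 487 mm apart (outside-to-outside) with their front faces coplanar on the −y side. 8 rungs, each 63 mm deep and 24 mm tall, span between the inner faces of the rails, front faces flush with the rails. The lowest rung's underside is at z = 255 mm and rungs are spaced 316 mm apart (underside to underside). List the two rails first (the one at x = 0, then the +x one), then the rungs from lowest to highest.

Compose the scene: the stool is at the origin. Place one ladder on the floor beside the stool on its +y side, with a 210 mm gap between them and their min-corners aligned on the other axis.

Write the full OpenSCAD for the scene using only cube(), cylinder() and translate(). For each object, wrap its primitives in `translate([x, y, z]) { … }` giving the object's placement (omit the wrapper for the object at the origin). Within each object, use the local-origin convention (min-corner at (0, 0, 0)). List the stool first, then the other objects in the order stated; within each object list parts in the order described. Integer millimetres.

translate([0, 0, 367]) cube([258, 323, 29]);
translate([21, 21, 0]) cylinder(h = 367, r = 21);
translate([237, 21, 0]) cylinder(h = 367, r = 21);
translate([21, 302, 0]) cylinder(h = 367, r = 21);
translate([237, 302, 0]) cylinder(h = 367, r = 21);
translate([0, 533, 0]) {
  cube([52, 63, 2660]);
  translate([435, 0, 0]) cube([52, 63, 2660]);
  translate([52, 0, 255]) cube([383, 63, 24]);
  translate([52, 0, 571]) cube([383, 63, 24]);
  translate([52, 0, 887]) cube([383, 63, 24]);
  translate([52, 0, 1203]) cube([383, 63, 24]);
  translate([52, 0, 1519]) cube([383, 63, 24]);
  translate([52, 0, 1835]) cube([383, 63, 24]);
  translate([52, 0, 2151]) cube([383, 63, 24]);
  translate([52, 0, 2467]) cube([383, 63, 24]);
}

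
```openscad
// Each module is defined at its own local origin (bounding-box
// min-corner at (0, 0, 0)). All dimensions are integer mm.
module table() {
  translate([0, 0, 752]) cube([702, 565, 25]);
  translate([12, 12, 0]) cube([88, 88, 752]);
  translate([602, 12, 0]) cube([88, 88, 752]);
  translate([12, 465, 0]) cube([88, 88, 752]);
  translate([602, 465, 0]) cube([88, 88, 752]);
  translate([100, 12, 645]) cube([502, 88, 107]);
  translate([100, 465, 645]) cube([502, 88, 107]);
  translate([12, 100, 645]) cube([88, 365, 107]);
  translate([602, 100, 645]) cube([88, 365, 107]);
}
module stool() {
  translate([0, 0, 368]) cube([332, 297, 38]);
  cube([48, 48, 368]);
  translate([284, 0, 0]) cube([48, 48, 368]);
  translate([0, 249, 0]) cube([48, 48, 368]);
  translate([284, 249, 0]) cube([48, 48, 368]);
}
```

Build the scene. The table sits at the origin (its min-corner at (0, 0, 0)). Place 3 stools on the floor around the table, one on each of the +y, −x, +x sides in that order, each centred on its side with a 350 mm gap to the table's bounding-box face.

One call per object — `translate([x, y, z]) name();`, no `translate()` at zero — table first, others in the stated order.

table();
translate([185, 915, 0]) stool();
translate([-682, 134, 0]) stool();
translate([1052, 134, 0]) stool();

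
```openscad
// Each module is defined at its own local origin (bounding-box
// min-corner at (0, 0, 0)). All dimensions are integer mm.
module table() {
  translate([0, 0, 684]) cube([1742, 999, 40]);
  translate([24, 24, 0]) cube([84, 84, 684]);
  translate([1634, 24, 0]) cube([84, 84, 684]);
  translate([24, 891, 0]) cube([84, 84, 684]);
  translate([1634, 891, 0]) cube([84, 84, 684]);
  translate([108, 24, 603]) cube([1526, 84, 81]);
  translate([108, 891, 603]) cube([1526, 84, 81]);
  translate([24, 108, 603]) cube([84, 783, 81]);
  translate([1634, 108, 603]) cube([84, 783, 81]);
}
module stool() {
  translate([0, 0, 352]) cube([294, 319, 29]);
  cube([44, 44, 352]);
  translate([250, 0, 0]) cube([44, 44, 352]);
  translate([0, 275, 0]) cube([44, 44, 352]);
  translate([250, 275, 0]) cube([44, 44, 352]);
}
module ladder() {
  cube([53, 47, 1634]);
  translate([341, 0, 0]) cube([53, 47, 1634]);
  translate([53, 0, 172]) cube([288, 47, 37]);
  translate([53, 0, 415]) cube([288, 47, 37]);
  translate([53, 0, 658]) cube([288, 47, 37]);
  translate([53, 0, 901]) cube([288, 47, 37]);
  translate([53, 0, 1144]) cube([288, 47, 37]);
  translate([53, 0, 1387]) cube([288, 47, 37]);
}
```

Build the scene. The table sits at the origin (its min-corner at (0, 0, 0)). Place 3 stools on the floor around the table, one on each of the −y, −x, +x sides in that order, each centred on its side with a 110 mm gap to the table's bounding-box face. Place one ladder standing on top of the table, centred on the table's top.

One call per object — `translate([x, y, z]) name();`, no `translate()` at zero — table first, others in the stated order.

table();
translate([724, -429, 0]) stool();
translate([-404, 340, 0]) stool();
translate([1852, 340, 0]) stool();
translate([674, 476, 724]) ladder();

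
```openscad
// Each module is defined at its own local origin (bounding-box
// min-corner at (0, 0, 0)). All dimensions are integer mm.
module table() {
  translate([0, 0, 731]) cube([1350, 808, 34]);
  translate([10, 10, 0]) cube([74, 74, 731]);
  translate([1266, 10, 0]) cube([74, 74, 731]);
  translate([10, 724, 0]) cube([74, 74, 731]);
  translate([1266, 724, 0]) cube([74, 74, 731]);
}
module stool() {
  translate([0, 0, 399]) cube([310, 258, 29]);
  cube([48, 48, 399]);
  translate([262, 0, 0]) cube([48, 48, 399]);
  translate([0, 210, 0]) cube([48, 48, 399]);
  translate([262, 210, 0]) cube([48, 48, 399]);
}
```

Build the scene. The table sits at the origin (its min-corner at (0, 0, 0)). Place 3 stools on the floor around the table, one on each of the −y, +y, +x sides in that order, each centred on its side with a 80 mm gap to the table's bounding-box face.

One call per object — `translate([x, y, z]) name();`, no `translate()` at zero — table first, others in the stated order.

table();
translate([520, -338, 0]) stool();
translate([520, 888, 0]) stool();
translate([1430, 275, 0]) stool();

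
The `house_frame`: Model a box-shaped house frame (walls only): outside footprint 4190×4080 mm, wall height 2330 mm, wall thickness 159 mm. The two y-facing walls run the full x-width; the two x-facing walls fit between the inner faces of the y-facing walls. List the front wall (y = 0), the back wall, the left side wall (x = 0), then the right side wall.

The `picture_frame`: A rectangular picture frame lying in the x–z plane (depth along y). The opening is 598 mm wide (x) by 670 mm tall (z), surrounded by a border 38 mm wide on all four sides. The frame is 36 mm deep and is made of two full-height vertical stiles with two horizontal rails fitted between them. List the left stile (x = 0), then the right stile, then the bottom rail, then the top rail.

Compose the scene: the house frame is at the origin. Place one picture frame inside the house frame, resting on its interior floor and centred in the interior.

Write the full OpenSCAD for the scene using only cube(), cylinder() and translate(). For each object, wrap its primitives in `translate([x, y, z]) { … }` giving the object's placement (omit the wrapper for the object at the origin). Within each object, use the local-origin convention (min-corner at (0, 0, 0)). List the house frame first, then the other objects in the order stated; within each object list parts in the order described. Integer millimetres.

cube([4190, 159, 2330]);
translate([0, 3921, 0]) cube([4190, 159, 2330]);
translate([0, 159, 0]) cube([159, 3762, 2330]);
translate([4031, 159, 0]) cube([159, 3762, 2330]);
translate([1758, 2022, 0]) {
  cube([38, 36, 746]);
  translate([636, 0, 0]) cube([38, 36, 746]);
  translate([38, 0, 0]) cube([598, 36, 38]);
  translate([38, 0, 708]) cube([598, 36, 38]);
}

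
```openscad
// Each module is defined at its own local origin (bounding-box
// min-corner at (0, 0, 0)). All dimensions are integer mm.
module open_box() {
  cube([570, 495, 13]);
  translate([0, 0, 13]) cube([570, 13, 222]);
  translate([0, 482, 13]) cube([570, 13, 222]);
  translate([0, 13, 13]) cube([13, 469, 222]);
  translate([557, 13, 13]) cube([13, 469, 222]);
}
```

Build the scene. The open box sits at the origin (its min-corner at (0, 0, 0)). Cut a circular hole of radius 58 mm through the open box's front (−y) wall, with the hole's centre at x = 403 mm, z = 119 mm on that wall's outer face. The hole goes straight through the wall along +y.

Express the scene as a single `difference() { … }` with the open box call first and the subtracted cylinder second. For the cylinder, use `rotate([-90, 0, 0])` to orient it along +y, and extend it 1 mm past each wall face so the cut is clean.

difference() {
  open_box();
  translate([403, -1, 119]) rotate([-90, 0, 0]) cylinder(h = 15, r = 58);
}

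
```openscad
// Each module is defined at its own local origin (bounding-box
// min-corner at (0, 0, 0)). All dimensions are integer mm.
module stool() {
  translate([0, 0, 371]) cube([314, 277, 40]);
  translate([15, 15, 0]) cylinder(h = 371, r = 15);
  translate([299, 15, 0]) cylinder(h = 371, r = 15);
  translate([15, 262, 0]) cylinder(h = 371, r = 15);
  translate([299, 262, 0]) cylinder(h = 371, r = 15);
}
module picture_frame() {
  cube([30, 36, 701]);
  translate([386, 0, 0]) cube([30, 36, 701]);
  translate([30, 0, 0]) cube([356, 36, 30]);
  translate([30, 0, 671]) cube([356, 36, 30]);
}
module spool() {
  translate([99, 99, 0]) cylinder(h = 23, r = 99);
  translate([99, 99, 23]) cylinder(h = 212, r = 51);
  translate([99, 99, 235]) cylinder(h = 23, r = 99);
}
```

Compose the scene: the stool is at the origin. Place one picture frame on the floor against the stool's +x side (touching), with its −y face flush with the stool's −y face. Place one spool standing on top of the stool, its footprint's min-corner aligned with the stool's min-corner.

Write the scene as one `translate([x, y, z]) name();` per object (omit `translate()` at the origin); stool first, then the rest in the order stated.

stool();
translate([314, 0, 0]) picture_frame();
translate([0, 0, 411]) spool();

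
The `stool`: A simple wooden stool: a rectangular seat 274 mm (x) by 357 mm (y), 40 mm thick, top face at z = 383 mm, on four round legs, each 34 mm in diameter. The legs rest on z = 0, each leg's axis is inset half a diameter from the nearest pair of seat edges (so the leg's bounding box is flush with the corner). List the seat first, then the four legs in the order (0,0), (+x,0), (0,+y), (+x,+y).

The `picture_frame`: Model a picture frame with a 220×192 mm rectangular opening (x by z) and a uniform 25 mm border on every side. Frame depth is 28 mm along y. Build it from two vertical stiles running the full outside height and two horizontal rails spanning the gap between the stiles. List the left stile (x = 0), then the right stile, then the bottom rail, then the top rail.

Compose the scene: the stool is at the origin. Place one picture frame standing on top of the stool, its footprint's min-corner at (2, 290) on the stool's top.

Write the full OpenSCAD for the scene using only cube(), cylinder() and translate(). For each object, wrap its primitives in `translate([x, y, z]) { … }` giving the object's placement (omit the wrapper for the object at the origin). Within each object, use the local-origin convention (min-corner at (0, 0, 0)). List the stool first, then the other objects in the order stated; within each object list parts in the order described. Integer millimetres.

translate([0, 0, 343]) cube([274, 357, 40]);
translate([17, 17, 0]) cylinder(h = 343, r = 17);
translate([257, 17, 0]) cylinder(h = 343, r = 17);
translate([17, 340, 0]) cylinder(h = 343, r = 17);
translate([257, 340, 0]) cylinder(h = 343, r = 17);
translate([2, 290, 383]) {
  cube([25, 28, 242]);
  translate([245, 0, 0]) cube([25, 28, 242]);
  translate([25, 0, 0]) cube([220, 28, 25]);
  translate([25, 0, 217]) cube([220, 28, 25]);
}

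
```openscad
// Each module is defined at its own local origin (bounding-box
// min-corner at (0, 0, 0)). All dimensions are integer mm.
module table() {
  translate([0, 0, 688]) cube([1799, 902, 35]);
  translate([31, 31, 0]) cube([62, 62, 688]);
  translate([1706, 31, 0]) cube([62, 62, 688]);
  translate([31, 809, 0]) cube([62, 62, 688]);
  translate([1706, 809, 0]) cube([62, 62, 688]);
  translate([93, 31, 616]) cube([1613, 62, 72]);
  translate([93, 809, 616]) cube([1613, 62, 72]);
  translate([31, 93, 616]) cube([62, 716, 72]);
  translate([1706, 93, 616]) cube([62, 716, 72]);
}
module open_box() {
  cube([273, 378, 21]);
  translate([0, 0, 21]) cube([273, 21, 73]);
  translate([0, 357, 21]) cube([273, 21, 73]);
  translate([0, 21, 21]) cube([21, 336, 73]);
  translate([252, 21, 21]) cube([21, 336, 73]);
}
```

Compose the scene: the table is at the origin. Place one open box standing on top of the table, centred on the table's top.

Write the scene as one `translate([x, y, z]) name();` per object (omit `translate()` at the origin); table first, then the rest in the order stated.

table();
translate([763, 262, 723]) open_box();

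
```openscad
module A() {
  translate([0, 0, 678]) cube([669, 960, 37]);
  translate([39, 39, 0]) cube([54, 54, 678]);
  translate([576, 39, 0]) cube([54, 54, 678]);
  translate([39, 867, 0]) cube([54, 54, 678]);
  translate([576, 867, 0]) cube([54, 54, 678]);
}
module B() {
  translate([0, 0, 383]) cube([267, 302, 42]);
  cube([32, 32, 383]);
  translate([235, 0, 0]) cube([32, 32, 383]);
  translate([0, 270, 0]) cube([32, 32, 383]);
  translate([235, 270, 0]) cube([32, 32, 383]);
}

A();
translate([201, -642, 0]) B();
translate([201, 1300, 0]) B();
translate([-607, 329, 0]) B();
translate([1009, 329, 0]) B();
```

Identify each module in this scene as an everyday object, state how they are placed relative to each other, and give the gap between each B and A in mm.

Each stool's nearest face is 340 mm from the table's bounding box.

A is a table. B is a stool. Four stools sit around the table at the −y, +y, −x, +x sides. The gap between each stool and the table is 340 mm.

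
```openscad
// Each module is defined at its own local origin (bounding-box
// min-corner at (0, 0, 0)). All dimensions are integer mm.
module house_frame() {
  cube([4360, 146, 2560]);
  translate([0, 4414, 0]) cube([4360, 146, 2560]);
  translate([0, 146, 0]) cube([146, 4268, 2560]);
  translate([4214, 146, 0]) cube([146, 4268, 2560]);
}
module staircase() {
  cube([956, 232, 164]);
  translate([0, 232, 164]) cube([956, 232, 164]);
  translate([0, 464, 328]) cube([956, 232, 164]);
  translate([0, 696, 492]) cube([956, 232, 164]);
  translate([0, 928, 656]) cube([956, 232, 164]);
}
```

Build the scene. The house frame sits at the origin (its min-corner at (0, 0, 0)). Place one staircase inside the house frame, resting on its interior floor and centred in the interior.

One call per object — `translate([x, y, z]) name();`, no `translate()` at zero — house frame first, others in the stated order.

house_frame();
translate([1702, 1700, 0]) staircase();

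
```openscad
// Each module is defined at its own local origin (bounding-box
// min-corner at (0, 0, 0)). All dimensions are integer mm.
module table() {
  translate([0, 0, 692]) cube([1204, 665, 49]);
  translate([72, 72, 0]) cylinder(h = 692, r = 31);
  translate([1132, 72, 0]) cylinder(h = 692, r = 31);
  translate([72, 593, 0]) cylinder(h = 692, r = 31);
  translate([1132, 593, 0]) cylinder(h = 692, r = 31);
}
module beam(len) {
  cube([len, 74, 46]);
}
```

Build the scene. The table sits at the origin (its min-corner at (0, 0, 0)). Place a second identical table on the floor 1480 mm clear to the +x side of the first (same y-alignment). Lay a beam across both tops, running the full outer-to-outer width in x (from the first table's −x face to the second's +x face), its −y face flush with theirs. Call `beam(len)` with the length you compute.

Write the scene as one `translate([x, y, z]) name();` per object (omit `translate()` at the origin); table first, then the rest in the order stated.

table();
translate([2684, 0, 0]) table();
translate([0, 0, 741]) beam(3888);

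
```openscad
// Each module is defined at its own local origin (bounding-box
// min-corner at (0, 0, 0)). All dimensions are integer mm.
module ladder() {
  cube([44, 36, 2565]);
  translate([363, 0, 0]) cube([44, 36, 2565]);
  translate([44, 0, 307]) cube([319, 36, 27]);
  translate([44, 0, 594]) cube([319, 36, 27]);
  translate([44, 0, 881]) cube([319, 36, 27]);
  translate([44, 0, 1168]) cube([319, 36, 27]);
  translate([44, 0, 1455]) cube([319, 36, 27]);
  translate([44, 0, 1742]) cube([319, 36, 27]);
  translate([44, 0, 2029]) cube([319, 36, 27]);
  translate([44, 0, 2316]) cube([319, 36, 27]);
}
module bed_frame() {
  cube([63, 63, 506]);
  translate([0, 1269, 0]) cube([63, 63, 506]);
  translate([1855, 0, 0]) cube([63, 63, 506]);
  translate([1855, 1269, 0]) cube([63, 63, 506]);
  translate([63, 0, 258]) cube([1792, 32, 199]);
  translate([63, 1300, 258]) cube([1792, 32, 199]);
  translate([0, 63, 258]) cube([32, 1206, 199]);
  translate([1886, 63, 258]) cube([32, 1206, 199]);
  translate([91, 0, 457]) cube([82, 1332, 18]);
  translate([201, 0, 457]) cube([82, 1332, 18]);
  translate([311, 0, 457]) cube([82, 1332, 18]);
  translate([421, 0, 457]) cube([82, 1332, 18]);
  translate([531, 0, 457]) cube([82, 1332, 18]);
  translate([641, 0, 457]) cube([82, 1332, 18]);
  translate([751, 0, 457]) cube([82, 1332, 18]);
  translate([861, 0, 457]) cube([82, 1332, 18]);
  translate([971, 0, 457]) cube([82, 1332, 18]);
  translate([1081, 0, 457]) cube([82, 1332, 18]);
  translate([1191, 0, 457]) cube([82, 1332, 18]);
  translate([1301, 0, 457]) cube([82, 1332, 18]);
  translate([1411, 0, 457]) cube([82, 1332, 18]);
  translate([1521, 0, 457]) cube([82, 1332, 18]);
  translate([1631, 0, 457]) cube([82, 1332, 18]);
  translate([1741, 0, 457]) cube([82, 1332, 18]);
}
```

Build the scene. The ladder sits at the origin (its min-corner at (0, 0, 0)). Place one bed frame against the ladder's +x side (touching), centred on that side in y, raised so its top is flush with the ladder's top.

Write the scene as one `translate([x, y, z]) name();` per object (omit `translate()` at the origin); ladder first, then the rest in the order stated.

ladder();
translate([407, -648, 2059]) bed_frame();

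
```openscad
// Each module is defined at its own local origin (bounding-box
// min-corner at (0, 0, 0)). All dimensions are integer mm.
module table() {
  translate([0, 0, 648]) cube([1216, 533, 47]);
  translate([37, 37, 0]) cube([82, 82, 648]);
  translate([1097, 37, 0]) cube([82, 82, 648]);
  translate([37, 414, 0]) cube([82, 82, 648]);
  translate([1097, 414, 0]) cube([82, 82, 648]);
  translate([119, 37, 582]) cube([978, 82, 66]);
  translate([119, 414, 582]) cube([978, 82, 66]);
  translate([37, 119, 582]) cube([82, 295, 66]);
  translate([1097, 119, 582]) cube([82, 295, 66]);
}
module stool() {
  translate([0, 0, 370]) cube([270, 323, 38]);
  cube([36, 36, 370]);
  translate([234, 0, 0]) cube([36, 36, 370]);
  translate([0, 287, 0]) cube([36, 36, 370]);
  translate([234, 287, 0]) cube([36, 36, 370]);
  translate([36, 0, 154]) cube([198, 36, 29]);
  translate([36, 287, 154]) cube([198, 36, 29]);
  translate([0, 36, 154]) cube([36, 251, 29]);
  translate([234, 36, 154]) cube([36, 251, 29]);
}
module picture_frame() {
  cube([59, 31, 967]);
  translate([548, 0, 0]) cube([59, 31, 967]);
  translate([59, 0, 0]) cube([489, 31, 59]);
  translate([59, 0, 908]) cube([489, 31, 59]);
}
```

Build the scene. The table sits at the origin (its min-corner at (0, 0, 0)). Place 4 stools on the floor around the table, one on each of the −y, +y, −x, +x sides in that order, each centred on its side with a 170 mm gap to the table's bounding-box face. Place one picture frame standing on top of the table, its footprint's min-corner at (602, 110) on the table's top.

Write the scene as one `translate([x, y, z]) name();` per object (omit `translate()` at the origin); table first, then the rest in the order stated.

table();
translate([473, -493, 0]) stool();
translate([473, 703, 0]) stool();
translate([-440, 105, 0]) stool();
translate([1386, 105, 0]) stool();
translate([602, 110, 695]) picture_frame();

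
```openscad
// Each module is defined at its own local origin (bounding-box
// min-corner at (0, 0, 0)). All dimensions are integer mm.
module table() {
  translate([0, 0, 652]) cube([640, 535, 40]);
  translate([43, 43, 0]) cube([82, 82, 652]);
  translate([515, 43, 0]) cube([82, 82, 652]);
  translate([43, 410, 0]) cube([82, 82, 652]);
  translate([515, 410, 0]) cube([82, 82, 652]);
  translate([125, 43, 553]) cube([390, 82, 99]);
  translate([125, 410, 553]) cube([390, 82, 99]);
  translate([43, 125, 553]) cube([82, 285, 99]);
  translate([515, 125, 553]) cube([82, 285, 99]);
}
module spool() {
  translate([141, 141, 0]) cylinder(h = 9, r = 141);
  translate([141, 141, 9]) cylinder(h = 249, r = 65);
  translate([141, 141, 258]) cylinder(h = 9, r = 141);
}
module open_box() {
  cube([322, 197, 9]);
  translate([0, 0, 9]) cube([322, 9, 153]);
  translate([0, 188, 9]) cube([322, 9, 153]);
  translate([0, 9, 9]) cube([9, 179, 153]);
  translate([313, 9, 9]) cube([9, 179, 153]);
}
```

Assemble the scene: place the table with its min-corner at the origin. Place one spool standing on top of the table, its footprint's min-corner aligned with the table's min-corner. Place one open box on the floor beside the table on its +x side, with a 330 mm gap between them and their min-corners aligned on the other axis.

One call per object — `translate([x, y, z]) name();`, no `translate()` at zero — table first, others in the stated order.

table();
translate([0, 0, 692]) spool();
translate([970, 0, 0]) open_box();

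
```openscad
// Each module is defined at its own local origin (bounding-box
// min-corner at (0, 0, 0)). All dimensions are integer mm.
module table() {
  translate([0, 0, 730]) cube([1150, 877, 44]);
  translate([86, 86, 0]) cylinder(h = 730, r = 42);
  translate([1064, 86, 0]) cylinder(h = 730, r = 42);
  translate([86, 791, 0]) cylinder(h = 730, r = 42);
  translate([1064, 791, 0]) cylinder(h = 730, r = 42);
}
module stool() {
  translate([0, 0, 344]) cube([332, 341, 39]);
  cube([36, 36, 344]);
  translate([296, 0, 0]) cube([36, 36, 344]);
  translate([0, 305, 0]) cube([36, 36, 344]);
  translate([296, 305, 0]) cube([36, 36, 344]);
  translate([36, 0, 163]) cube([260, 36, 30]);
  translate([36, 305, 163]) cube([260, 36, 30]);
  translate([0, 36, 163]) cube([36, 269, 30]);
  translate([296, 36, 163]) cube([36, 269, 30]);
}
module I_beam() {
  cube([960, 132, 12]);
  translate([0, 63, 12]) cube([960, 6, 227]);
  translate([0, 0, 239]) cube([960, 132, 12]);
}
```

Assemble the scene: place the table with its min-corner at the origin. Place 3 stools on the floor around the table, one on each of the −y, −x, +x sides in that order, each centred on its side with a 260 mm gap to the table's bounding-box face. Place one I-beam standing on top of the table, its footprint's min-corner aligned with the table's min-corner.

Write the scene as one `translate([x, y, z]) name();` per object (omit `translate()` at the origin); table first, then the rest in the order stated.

table();
translate([409, -601, 0]) stool();
translate([-592, 268, 0]) stool();
translate([1410, 268, 0]) stool();
translate([0, 0, 774]) I_beam();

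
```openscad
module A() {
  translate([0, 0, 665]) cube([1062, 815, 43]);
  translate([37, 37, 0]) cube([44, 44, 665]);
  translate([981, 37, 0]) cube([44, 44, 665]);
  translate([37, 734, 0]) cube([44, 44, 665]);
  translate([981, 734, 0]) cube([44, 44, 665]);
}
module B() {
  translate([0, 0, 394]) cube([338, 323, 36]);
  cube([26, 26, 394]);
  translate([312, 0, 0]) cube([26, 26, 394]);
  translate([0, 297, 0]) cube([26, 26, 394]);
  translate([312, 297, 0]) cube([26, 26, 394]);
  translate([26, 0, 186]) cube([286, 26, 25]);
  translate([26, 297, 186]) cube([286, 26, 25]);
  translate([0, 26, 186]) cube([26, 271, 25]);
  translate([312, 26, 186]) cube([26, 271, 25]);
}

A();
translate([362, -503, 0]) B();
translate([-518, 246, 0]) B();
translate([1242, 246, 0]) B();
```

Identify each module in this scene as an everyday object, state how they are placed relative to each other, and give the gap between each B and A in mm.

A is a table. B is a stool. Three stools sit around the table at the −y, −x, +x sides. The gap between each stool and the table is 180 mm.

Each stool's nearest face is 180 mm from the table's bounding box.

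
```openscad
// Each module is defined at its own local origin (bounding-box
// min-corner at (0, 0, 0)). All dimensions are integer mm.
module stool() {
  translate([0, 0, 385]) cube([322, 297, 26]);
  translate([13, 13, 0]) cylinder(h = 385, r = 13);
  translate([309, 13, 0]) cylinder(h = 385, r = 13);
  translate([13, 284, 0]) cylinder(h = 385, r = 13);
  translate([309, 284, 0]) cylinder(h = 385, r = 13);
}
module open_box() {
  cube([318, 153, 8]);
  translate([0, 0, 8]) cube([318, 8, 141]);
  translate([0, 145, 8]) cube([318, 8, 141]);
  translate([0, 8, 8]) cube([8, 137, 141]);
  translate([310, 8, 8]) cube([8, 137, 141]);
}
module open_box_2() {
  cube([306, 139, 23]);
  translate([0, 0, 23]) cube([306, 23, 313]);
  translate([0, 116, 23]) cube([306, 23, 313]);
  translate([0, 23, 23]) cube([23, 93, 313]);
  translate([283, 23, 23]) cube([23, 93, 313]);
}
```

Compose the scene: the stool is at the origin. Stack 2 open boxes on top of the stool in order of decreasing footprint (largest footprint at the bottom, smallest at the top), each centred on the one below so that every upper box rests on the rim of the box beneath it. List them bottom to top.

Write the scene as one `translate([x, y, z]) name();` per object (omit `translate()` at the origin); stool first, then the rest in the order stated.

stool();
translate([2, 72, 411]) open_box();
translate([8, 79, 560]) open_box_2();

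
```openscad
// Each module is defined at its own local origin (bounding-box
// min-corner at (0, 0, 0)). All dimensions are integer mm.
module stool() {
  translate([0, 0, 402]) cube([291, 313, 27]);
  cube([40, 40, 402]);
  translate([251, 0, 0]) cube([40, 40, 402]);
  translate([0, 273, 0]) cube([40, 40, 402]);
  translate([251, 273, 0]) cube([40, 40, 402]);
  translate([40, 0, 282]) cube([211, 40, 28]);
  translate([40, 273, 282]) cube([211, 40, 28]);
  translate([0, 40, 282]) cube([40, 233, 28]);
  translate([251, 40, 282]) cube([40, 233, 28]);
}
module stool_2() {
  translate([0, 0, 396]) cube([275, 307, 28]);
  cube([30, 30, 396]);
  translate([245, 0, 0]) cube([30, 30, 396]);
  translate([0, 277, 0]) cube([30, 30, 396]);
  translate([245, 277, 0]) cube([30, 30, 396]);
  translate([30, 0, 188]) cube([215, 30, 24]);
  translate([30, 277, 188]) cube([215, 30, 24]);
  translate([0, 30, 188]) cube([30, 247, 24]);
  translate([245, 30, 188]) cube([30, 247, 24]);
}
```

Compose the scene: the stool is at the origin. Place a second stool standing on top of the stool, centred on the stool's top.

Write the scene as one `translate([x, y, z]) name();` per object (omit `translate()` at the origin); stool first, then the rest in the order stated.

stool();
translate([8, 3, 429]) stool_2();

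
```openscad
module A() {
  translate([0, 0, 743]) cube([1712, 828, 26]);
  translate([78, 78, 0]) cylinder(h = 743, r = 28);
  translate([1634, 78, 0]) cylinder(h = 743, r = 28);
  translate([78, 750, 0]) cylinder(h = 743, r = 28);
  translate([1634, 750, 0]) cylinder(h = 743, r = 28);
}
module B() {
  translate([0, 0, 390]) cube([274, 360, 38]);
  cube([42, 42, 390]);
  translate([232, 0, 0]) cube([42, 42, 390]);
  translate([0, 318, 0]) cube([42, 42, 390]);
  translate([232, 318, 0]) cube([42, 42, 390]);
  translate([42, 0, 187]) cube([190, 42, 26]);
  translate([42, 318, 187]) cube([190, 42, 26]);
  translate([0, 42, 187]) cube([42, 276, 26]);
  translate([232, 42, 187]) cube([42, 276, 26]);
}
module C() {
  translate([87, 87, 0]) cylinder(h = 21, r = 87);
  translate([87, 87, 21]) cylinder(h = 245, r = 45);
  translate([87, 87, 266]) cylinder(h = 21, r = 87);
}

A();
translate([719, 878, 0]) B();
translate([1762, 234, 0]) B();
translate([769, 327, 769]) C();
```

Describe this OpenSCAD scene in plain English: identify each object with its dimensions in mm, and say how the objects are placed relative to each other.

A is a table with a 1712×828 mm rectangular top, 26 mm thick, top surface at z = 769 mm, supported by four round legs of 56 mm diameter, each leg's bounding box inset 50 mm from the nearest pair of top edges, running from the floor.

B is a four-legged stool. The seat is a 274×360×38 mm slab whose top surface is at z = 428 mm; four square legs, each 42×42 mm in cross-section, run from the floor (z = 0) to the underside of the seat, each flush with a corner of the seat. Four stretchers, 42 mm wide and 26 mm tall, connect adjacent legs with their undersides at z = 187 mm, each running between the inner faces of the legs it joins and aligned with the legs' outer faces on the other axis.

C is a spool: two coaxial disc flanges of radius 87 mm and thickness 21 mm, joined by a core cylinder of radius 45 mm and height 245 mm. The lower flange rests on z = 0 and the three cylinders share a vertical axis.

Two stools sit around the table at the +y, +x sides. The spool is on top of the table, centred.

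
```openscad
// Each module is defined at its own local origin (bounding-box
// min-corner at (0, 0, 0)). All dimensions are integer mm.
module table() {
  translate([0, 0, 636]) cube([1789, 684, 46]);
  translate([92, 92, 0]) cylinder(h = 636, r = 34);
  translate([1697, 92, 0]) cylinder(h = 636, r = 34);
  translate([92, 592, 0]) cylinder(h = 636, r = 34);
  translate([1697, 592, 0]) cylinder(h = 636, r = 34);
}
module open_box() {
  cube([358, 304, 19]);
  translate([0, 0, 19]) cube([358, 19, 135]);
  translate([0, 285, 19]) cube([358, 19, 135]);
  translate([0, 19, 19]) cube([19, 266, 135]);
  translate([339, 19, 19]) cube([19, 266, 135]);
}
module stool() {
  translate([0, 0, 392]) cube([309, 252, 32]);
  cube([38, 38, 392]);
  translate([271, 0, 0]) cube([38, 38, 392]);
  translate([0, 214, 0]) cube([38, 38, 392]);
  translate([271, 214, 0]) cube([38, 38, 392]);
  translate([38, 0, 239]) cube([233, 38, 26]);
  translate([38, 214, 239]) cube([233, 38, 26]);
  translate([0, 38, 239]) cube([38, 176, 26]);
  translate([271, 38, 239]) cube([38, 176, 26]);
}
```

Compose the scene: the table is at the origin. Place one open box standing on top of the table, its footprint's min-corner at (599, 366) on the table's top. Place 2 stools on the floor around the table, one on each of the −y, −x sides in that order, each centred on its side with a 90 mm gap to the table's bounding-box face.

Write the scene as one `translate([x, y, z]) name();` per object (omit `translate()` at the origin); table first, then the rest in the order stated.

table();
translate([599, 366, 682]) open_box();
translate([740, -342, 0]) stool();
translate([-399, 216, 0]) stool();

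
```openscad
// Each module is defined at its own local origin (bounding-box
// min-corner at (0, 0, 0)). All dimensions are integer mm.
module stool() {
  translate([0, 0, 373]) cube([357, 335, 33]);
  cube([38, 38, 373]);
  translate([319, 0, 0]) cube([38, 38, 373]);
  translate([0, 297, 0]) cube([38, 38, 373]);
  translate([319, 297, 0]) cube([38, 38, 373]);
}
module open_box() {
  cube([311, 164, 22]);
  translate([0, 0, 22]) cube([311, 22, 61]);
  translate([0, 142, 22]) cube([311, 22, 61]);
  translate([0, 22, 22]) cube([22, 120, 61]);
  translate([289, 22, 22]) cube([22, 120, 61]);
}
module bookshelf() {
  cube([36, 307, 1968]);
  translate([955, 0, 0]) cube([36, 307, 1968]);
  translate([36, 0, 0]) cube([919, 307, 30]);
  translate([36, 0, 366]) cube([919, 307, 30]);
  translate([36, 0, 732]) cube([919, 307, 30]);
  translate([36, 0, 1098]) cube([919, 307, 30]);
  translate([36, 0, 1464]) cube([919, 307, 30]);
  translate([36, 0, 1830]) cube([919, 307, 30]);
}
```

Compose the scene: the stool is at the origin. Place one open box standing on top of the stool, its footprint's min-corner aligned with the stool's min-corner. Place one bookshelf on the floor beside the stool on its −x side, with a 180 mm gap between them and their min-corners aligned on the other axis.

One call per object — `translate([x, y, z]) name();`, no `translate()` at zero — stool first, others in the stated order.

stool();
translate([0, 0, 406]) open_box();
translate([-1171, 0, 0]) bookshelf();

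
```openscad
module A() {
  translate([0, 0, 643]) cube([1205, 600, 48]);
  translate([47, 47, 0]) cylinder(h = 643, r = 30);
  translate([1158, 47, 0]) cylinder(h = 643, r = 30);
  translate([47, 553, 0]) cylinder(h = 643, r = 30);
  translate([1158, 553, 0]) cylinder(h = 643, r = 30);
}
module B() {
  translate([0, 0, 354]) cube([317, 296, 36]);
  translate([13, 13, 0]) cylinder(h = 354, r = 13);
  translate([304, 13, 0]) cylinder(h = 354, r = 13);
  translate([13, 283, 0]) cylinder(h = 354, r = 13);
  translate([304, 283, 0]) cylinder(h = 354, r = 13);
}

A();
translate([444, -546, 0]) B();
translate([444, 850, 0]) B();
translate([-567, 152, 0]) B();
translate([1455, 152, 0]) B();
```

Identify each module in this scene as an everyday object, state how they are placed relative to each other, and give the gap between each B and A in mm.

Each stool's nearest face is 250 mm from the table's bounding box.

A is a table. B is a stool. Four stools sit around the table at the −y, +y, −x, +x sides. The gap between each stool and the table is 250 mm.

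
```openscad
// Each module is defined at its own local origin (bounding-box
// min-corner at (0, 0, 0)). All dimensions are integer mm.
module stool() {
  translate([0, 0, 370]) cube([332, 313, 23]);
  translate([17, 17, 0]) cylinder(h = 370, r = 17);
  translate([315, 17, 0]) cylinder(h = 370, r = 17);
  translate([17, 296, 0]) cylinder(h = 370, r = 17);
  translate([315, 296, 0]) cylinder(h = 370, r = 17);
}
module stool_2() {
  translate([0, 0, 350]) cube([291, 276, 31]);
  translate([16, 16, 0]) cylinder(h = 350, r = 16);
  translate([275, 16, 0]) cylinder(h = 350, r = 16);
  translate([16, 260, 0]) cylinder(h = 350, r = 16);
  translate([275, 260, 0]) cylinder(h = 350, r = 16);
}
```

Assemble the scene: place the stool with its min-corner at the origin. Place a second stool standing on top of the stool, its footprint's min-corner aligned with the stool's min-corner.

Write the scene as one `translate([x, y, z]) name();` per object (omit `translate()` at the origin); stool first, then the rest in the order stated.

stool();
translate([0, 0, 393]) stool_2();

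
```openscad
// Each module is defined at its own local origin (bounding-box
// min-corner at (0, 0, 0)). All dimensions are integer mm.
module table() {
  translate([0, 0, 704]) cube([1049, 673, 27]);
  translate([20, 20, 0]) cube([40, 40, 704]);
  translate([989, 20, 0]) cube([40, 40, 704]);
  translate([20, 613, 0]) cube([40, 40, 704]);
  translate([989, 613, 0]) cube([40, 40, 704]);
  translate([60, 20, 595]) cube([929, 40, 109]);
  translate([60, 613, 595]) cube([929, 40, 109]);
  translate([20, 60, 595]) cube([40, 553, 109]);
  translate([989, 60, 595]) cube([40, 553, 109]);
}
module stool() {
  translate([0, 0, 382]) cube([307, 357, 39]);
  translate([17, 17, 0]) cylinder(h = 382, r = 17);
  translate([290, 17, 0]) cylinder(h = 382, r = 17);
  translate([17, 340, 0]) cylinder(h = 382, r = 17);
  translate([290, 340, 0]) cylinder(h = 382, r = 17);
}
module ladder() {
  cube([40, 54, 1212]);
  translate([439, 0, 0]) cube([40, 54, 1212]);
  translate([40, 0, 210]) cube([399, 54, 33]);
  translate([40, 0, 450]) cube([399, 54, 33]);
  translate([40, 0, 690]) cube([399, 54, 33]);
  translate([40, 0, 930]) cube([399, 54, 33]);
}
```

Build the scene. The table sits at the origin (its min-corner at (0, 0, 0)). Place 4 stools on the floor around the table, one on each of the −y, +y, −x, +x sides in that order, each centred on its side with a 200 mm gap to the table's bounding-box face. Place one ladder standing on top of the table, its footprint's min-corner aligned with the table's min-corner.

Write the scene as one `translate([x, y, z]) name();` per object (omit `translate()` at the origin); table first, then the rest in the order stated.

table();
translate([371, -557, 0]) stool();
translate([371, 873, 0]) stool();
translate([-507, 158, 0]) stool();
translate([1249, 158, 0]) stool();
translate([0, 0, 731]) ladder();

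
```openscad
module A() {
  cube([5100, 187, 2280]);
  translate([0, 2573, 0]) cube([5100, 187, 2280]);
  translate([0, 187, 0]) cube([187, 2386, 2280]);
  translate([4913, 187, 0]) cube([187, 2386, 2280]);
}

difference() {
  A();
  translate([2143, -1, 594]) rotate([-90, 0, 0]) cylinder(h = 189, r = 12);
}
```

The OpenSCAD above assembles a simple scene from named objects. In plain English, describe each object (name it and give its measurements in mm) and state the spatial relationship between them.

A is the wall frame of a small rectangular building: four walls, each 2280 mm tall and 187 mm thick, enclosing a footprint 5100 mm (x) by 2760 mm (y) outside-to-outside, with no floor or roof. The front and back walls (the −y and +y sides) span the full width; the two side walls fit between them.

The house frame has a circular hole of radius 12 mm through its front wall, centred at (x = 2143, z = 594).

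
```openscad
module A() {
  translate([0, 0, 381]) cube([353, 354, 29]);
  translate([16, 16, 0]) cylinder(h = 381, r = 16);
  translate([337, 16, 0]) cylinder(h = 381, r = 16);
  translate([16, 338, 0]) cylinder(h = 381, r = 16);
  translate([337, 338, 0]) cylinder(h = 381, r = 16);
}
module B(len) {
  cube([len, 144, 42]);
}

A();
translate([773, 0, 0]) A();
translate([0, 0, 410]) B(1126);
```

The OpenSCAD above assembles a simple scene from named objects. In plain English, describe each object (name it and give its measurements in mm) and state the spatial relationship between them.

A is a four-legged stool. The seat is 353×354 mm, 29 mm thick, top at z = 410 mm. It stands on four round legs, each 32 mm in diameter, from z = 0 to the seat underside, each leg's axis is inset half a diameter from the nearest pair of seat edges (so the leg's bounding box is flush with the corner).

B is a rectangular beam 1126 mm long (x), 144 mm deep (y), 42 mm thick (z).

The beam spans the tops of two stools placed 420 mm apart, resting at z = 410 mm.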